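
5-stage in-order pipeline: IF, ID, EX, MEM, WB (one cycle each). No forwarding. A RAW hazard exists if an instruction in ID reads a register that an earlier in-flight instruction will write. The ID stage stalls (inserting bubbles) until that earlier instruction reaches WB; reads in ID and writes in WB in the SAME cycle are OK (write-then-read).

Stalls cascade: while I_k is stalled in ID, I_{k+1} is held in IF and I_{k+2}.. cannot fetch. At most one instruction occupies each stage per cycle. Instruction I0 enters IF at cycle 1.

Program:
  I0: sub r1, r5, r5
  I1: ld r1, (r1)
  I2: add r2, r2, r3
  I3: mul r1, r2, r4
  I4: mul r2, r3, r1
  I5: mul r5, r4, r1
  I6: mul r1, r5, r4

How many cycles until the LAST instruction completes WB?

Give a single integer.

I0 sub r1 <- r5,r5: IF@1 ID@2 stall=0 (-) EX@3 MEM@4 WB@5
I1 ld r1 <- r1: IF@2 ID@3 stall=2 (RAW on I0.r1 (WB@5)) EX@6 MEM@7 WB@8
I2 add r2 <- r2,r3: IF@3 ID@6 stall=0 (-) EX@7 MEM@8 WB@9
I3 mul r1 <- r2,r4: IF@6 ID@7 stall=2 (RAW on I2.r2 (WB@9)) EX@10 MEM@11 WB@12
I4 mul r2 <- r3,r1: IF@7 ID@10 stall=2 (RAW on I3.r1 (WB@12)) EX@13 MEM@14 WB@15
I5 mul r5 <- r4,r1: IF@10 ID@13 stall=0 (-) EX@14 MEM@15 WB@16
I6 mul r1 <- r5,r4: IF@13 ID@14 stall=2 (RAW on I5.r5 (WB@16)) EX@17 MEM@18 WB@19

Answer: 19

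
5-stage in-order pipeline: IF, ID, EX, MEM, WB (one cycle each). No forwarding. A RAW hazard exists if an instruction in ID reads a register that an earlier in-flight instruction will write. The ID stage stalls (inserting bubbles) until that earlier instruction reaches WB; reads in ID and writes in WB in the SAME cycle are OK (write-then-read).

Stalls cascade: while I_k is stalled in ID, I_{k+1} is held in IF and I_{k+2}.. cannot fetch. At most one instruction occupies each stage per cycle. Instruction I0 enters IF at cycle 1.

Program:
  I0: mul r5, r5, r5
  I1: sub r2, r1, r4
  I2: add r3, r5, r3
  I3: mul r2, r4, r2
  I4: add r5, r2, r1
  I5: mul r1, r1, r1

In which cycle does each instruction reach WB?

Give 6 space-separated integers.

Answer: 5 6 8 9 12 13

Derivation:
I0 mul r5 <- r5,r5: IF@1 ID@2 stall=0 (-) EX@3 MEM@4 WB@5
I1 sub r2 <- r1,r4: IF@2 ID@3 stall=0 (-) EX@4 MEM@5 WB@6
I2 add r3 <- r5,r3: IF@3 ID@4 stall=1 (RAW on I0.r5 (WB@5)) EX@6 MEM@7 WB@8
I3 mul r2 <- r4,r2: IF@4 ID@6 stall=0 (-) EX@7 MEM@8 WB@9
I4 add r5 <- r2,r1: IF@6 ID@7 stall=2 (RAW on I3.r2 (WB@9)) EX@10 MEM@11 WB@12
I5 mul r1 <- r1,r1: IF@7 ID@10 stall=0 (-) EX@11 MEM@12 WB@13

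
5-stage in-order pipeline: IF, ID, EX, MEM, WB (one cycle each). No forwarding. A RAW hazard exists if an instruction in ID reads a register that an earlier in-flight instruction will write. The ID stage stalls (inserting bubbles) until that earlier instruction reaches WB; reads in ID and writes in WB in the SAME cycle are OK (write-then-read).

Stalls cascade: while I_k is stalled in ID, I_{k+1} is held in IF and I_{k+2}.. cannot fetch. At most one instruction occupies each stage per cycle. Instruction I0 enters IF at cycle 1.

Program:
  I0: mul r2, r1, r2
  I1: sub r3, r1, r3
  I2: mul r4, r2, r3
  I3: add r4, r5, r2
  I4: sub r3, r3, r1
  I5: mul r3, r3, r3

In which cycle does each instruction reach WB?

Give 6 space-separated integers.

Answer: 5 6 9 10 11 14

Derivation:
I0 mul r2 <- r1,r2: IF@1 ID@2 stall=0 (-) EX@3 MEM@4 WB@5
I1 sub r3 <- r1,r3: IF@2 ID@3 stall=0 (-) EX@4 MEM@5 WB@6
I2 mul r4 <- r2,r3: IF@3 ID@4 stall=2 (RAW on I1.r3 (WB@6)) EX@7 MEM@8 WB@9
I3 add r4 <- r5,r2: IF@4 ID@7 stall=0 (-) EX@8 MEM@9 WB@10
I4 sub r3 <- r3,r1: IF@7 ID@8 stall=0 (-) EX@9 MEM@10 WB@11
I5 mul r3 <- r3,r3: IF@8 ID@9 stall=2 (RAW on I4.r3 (WB@11)) EX@12 MEM@13 WB@14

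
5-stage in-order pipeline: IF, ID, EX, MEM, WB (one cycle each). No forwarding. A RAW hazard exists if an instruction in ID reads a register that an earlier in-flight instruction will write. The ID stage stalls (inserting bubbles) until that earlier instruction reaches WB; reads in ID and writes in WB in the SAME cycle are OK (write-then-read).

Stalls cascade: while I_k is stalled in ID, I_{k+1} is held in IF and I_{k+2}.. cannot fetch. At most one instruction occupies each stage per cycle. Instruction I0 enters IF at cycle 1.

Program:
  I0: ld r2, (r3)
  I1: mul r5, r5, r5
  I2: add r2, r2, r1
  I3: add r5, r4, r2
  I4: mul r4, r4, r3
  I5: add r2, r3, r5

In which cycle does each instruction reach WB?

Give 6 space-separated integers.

Answer: 5 6 8 11 12 14

Derivation:
I0 ld r2 <- r3: IF@1 ID@2 stall=0 (-) EX@3 MEM@4 WB@5
I1 mul r5 <- r5,r5: IF@2 ID@3 stall=0 (-) EX@4 MEM@5 WB@6
I2 add r2 <- r2,r1: IF@3 ID@4 stall=1 (RAW on I0.r2 (WB@5)) EX@6 MEM@7 WB@8
I3 add r5 <- r4,r2: IF@4 ID@6 stall=2 (RAW on I2.r2 (WB@8)) EX@9 MEM@10 WB@11
I4 mul r4 <- r4,r3: IF@6 ID@9 stall=0 (-) EX@10 MEM@11 WB@12
I5 add r2 <- r3,r5: IF@9 ID@10 stall=1 (RAW on I3.r5 (WB@11)) EX@12 MEM@13 WB@14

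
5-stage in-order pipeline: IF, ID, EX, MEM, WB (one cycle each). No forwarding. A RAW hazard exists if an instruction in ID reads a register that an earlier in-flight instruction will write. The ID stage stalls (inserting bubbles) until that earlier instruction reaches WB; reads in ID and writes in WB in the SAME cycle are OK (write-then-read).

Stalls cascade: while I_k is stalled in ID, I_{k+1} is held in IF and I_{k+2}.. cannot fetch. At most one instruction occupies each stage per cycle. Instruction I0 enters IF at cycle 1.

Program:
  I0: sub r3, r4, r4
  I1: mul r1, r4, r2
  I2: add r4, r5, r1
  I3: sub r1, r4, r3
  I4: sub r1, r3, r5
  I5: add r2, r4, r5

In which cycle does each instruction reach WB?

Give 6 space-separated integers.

I0 sub r3 <- r4,r4: IF@1 ID@2 stall=0 (-) EX@3 MEM@4 WB@5
I1 mul r1 <- r4,r2: IF@2 ID@3 stall=0 (-) EX@4 MEM@5 WB@6
I2 add r4 <- r5,r1: IF@3 ID@4 stall=2 (RAW on I1.r1 (WB@6)) EX@7 MEM@8 WB@9
I3 sub r1 <- r4,r3: IF@4 ID@7 stall=2 (RAW on I2.r4 (WB@9)) EX@10 MEM@11 WB@12
I4 sub r1 <- r3,r5: IF@7 ID@10 stall=0 (-) EX@11 MEM@12 WB@13
I5 add r2 <- r4,r5: IF@10 ID@11 stall=0 (-) EX@12 MEM@13 WB@14

Answer: 5 6 9 12 13 14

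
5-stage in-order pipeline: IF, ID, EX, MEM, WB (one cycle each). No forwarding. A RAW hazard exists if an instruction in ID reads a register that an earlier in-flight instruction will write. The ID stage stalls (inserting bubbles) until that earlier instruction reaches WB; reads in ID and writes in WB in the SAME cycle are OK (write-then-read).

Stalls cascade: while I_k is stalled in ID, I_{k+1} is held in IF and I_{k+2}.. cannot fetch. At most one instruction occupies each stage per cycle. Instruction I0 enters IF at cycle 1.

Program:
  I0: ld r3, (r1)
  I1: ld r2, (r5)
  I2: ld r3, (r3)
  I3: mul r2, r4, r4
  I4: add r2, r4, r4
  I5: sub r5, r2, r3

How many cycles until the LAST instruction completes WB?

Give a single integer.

Answer: 13

Derivation:
I0 ld r3 <- r1: IF@1 ID@2 stall=0 (-) EX@3 MEM@4 WB@5
I1 ld r2 <- r5: IF@2 ID@3 stall=0 (-) EX@4 MEM@5 WB@6
I2 ld r3 <- r3: IF@3 ID@4 stall=1 (RAW on I0.r3 (WB@5)) EX@6 MEM@7 WB@8
I3 mul r2 <- r4,r4: IF@4 ID@6 stall=0 (-) EX@7 MEM@8 WB@9
I4 add r2 <- r4,r4: IF@6 ID@7 stall=0 (-) EX@8 MEM@9 WB@10
I5 sub r5 <- r2,r3: IF@7 ID@8 stall=2 (RAW on I4.r2 (WB@10)) EX@11 MEM@12 WB@13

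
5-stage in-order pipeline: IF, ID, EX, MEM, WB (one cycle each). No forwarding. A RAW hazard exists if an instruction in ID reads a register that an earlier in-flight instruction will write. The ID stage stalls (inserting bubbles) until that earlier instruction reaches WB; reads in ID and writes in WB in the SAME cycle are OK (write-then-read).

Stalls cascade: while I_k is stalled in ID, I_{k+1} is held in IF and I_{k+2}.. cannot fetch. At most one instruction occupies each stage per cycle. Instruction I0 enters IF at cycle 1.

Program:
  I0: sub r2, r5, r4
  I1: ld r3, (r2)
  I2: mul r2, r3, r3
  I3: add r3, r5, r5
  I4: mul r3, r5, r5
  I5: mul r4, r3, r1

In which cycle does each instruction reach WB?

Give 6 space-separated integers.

I0 sub r2 <- r5,r4: IF@1 ID@2 stall=0 (-) EX@3 MEM@4 WB@5
I1 ld r3 <- r2: IF@2 ID@3 stall=2 (RAW on I0.r2 (WB@5)) EX@6 MEM@7 WB@8
I2 mul r2 <- r3,r3: IF@3 ID@6 stall=2 (RAW on I1.r3 (WB@8)) EX@9 MEM@10 WB@11
I3 add r3 <- r5,r5: IF@6 ID@9 stall=0 (-) EX@10 MEM@11 WB@12
I4 mul r3 <- r5,r5: IF@9 ID@10 stall=0 (-) EX@11 MEM@12 WB@13
I5 mul r4 <- r3,r1: IF@10 ID@11 stall=2 (RAW on I4.r3 (WB@13)) EX@14 MEM@15 WB@16

Answer: 5 8 11 12 13 16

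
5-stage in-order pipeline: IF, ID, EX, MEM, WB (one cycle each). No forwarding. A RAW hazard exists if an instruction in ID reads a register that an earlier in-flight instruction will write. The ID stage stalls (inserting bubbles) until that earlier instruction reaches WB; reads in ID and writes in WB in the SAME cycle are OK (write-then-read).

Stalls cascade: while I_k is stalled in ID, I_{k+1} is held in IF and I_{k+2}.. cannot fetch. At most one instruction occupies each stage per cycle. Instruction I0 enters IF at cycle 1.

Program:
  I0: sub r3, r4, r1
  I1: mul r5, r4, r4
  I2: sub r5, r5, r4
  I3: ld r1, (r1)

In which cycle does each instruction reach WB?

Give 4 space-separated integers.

Answer: 5 6 9 10

Derivation:
I0 sub r3 <- r4,r1: IF@1 ID@2 stall=0 (-) EX@3 MEM@4 WB@5
I1 mul r5 <- r4,r4: IF@2 ID@3 stall=0 (-) EX@4 MEM@5 WB@6
I2 sub r5 <- r5,r4: IF@3 ID@4 stall=2 (RAW on I1.r5 (WB@6)) EX@7 MEM@8 WB@9
I3 ld r1 <- r1: IF@4 ID@7 stall=0 (-) EX@8 MEM@9 WB@10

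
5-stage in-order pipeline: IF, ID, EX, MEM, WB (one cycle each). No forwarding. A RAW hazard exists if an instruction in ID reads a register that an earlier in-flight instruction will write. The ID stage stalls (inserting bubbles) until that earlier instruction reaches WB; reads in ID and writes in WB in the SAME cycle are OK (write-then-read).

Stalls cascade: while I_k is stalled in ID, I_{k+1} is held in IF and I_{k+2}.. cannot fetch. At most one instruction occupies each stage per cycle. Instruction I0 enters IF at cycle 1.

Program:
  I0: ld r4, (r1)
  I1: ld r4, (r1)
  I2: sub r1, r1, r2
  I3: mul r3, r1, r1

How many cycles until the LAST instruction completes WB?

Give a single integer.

Answer: 10

Derivation:
I0 ld r4 <- r1: IF@1 ID@2 stall=0 (-) EX@3 MEM@4 WB@5
I1 ld r4 <- r1: IF@2 ID@3 stall=0 (-) EX@4 MEM@5 WB@6
I2 sub r1 <- r1,r2: IF@3 ID@4 stall=0 (-) EX@5 MEM@6 WB@7
I3 mul r3 <- r1,r1: IF@4 ID@5 stall=2 (RAW on I2.r1 (WB@7)) EX@8 MEM@9 WB@10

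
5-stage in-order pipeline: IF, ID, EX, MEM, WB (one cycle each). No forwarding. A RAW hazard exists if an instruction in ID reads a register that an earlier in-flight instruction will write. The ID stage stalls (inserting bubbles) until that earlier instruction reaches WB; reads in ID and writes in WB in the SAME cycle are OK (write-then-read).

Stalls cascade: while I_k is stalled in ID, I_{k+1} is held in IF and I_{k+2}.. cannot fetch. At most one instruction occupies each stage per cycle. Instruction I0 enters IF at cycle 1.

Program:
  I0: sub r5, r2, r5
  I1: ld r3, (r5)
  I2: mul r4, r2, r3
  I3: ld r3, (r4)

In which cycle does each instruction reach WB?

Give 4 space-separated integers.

Answer: 5 8 11 14

Derivation:
I0 sub r5 <- r2,r5: IF@1 ID@2 stall=0 (-) EX@3 MEM@4 WB@5
I1 ld r3 <- r5: IF@2 ID@3 stall=2 (RAW on I0.r5 (WB@5)) EX@6 MEM@7 WB@8
I2 mul r4 <- r2,r3: IF@3 ID@6 stall=2 (RAW on I1.r3 (WB@8)) EX@9 MEM@10 WB@11
I3 ld r3 <- r4: IF@6 ID@9 stall=2 (RAW on I2.r4 (WB@11)) EX@12 MEM@13 WB@14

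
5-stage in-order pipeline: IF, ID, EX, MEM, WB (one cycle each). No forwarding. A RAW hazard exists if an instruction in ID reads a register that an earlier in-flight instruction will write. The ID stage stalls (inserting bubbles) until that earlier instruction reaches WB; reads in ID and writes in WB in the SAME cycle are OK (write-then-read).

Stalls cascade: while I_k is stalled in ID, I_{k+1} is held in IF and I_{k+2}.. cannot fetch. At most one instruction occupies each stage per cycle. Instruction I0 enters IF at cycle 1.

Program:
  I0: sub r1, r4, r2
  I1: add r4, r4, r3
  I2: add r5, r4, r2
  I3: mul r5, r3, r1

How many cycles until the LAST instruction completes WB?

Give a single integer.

I0 sub r1 <- r4,r2: IF@1 ID@2 stall=0 (-) EX@3 MEM@4 WB@5
I1 add r4 <- r4,r3: IF@2 ID@3 stall=0 (-) EX@4 MEM@5 WB@6
I2 add r5 <- r4,r2: IF@3 ID@4 stall=2 (RAW on I1.r4 (WB@6)) EX@7 MEM@8 WB@9
I3 mul r5 <- r3,r1: IF@4 ID@7 stall=0 (-) EX@8 MEM@9 WB@10

Answer: 10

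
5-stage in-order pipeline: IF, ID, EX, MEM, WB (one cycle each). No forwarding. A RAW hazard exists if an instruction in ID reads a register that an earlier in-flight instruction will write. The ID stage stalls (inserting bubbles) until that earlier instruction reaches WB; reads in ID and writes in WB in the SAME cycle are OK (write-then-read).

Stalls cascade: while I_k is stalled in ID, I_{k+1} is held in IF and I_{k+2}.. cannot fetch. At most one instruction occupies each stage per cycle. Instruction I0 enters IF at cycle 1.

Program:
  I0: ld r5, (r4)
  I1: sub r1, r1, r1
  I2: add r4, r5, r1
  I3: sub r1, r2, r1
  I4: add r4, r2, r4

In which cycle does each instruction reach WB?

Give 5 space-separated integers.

I0 ld r5 <- r4: IF@1 ID@2 stall=0 (-) EX@3 MEM@4 WB@5
I1 sub r1 <- r1,r1: IF@2 ID@3 stall=0 (-) EX@4 MEM@5 WB@6
I2 add r4 <- r5,r1: IF@3 ID@4 stall=2 (RAW on I1.r1 (WB@6)) EX@7 MEM@8 WB@9
I3 sub r1 <- r2,r1: IF@4 ID@7 stall=0 (-) EX@8 MEM@9 WB@10
I4 add r4 <- r2,r4: IF@7 ID@8 stall=1 (RAW on I2.r4 (WB@9)) EX@10 MEM@11 WB@12

Answer: 5 6 9 10 12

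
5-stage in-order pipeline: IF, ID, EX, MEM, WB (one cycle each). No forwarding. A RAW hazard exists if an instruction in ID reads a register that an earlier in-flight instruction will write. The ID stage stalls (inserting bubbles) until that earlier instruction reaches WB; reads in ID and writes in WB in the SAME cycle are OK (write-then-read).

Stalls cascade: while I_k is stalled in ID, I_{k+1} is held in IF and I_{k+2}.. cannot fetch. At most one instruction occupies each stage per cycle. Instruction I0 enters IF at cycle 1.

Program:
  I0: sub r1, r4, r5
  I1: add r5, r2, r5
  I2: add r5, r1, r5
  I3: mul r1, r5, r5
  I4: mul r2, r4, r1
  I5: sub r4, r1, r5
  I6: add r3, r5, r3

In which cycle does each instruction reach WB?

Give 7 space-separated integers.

I0 sub r1 <- r4,r5: IF@1 ID@2 stall=0 (-) EX@3 MEM@4 WB@5
I1 add r5 <- r2,r5: IF@2 ID@3 stall=0 (-) EX@4 MEM@5 WB@6
I2 add r5 <- r1,r5: IF@3 ID@4 stall=2 (RAW on I1.r5 (WB@6)) EX@7 MEM@8 WB@9
I3 mul r1 <- r5,r5: IF@4 ID@7 stall=2 (RAW on I2.r5 (WB@9)) EX@10 MEM@11 WB@12
I4 mul r2 <- r4,r1: IF@7 ID@10 stall=2 (RAW on I3.r1 (WB@12)) EX@13 MEM@14 WB@15
I5 sub r4 <- r1,r5: IF@10 ID@13 stall=0 (-) EX@14 MEM@15 WB@16
I6 add r3 <- r5,r3: IF@13 ID@14 stall=0 (-) EX@15 MEM@16 WB@17

Answer: 5 6 9 12 15 16 17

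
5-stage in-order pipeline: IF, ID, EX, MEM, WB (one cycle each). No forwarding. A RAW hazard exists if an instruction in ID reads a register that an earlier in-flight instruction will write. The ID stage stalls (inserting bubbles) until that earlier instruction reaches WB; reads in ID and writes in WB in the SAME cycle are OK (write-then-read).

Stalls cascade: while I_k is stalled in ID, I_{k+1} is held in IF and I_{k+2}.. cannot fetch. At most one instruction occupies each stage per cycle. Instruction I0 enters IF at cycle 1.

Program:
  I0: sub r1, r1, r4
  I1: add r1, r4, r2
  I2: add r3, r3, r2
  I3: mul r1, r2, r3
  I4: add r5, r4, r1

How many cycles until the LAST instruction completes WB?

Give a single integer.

Answer: 13

Derivation:
I0 sub r1 <- r1,r4: IF@1 ID@2 stall=0 (-) EX@3 MEM@4 WB@5
I1 add r1 <- r4,r2: IF@2 ID@3 stall=0 (-) EX@4 MEM@5 WB@6
I2 add r3 <- r3,r2: IF@3 ID@4 stall=0 (-) EX@5 MEM@6 WB@7
I3 mul r1 <- r2,r3: IF@4 ID@5 stall=2 (RAW on I2.r3 (WB@7)) EX@8 MEM@9 WB@10
I4 add r5 <- r4,r1: IF@5 ID@8 stall=2 (RAW on I3.r1 (WB@10)) EX@11 MEM@12 WB@13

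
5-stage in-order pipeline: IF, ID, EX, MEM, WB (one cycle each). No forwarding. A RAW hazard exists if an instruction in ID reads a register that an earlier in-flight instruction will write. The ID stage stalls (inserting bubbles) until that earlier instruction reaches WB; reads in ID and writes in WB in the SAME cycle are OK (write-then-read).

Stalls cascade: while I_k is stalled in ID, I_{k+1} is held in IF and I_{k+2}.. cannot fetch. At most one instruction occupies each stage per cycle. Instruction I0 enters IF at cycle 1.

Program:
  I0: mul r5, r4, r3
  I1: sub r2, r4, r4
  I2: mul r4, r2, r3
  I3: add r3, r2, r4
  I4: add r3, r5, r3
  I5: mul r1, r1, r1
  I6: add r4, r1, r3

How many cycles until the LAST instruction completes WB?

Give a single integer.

I0 mul r5 <- r4,r3: IF@1 ID@2 stall=0 (-) EX@3 MEM@4 WB@5
I1 sub r2 <- r4,r4: IF@2 ID@3 stall=0 (-) EX@4 MEM@5 WB@6
I2 mul r4 <- r2,r3: IF@3 ID@4 stall=2 (RAW on I1.r2 (WB@6)) EX@7 MEM@8 WB@9
I3 add r3 <- r2,r4: IF@4 ID@7 stall=2 (RAW on I2.r4 (WB@9)) EX@10 MEM@11 WB@12
I4 add r3 <- r5,r3: IF@7 ID@10 stall=2 (RAW on I3.r3 (WB@12)) EX@13 MEM@14 WB@15
I5 mul r1 <- r1,r1: IF@10 ID@13 stall=0 (-) EX@14 MEM@15 WB@16
I6 add r4 <- r1,r3: IF@13 ID@14 stall=2 (RAW on I5.r1 (WB@16)) EX@17 MEM@18 WB@19

Answer: 19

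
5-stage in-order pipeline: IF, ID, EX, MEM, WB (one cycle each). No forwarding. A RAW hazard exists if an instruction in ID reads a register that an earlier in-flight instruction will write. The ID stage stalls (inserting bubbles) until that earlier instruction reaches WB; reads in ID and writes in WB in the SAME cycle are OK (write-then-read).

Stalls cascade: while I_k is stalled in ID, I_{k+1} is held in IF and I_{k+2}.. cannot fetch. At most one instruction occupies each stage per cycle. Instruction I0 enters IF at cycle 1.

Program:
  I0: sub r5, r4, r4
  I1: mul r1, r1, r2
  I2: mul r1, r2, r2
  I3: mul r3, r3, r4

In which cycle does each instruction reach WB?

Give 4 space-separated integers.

I0 sub r5 <- r4,r4: IF@1 ID@2 stall=0 (-) EX@3 MEM@4 WB@5
I1 mul r1 <- r1,r2: IF@2 ID@3 stall=0 (-) EX@4 MEM@5 WB@6
I2 mul r1 <- r2,r2: IF@3 ID@4 stall=0 (-) EX@5 MEM@6 WB@7
I3 mul r3 <- r3,r4: IF@4 ID@5 stall=0 (-) EX@6 MEM@7 WB@8

Answer: 5 6 7 8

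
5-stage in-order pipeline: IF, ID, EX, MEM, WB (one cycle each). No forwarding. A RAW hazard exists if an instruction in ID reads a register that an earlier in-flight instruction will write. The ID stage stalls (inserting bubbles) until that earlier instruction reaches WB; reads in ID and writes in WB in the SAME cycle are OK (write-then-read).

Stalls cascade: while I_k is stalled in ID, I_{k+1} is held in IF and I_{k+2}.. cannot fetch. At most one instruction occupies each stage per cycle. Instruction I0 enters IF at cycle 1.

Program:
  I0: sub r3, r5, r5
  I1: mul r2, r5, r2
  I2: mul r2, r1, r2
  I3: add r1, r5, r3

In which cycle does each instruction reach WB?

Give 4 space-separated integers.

I0 sub r3 <- r5,r5: IF@1 ID@2 stall=0 (-) EX@3 MEM@4 WB@5
I1 mul r2 <- r5,r2: IF@2 ID@3 stall=0 (-) EX@4 MEM@5 WB@6
I2 mul r2 <- r1,r2: IF@3 ID@4 stall=2 (RAW on I1.r2 (WB@6)) EX@7 MEM@8 WB@9
I3 add r1 <- r5,r3: IF@4 ID@7 stall=0 (-) EX@8 MEM@9 WB@10

Answer: 5 6 9 10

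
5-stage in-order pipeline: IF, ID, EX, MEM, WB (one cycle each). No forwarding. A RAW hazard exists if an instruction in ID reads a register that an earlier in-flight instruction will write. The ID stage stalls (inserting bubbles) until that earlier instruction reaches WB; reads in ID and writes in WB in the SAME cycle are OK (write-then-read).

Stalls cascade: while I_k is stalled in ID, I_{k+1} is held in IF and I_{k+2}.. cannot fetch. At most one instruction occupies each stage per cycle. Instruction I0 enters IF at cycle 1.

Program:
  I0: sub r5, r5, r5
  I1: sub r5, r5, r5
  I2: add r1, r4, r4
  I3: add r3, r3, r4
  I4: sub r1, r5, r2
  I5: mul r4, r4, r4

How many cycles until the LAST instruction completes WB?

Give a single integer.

Answer: 12

Derivation:
I0 sub r5 <- r5,r5: IF@1 ID@2 stall=0 (-) EX@3 MEM@4 WB@5
I1 sub r5 <- r5,r5: IF@2 ID@3 stall=2 (RAW on I0.r5 (WB@5)) EX@6 MEM@7 WB@8
I2 add r1 <- r4,r4: IF@3 ID@6 stall=0 (-) EX@7 MEM@8 WB@9
I3 add r3 <- r3,r4: IF@6 ID@7 stall=0 (-) EX@8 MEM@9 WB@10
I4 sub r1 <- r5,r2: IF@7 ID@8 stall=0 (-) EX@9 MEM@10 WB@11
I5 mul r4 <- r4,r4: IF@8 ID@9 stall=0 (-) EX@10 MEM@11 WB@12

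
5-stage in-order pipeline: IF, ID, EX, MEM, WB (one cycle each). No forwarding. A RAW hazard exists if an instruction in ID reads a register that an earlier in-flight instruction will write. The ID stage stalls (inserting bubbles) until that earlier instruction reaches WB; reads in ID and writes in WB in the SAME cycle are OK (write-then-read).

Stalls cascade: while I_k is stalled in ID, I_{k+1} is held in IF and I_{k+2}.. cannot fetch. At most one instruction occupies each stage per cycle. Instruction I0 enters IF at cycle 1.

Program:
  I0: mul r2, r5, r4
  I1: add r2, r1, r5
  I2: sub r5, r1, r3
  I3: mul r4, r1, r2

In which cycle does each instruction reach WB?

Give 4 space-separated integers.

Answer: 5 6 7 9

Derivation:
I0 mul r2 <- r5,r4: IF@1 ID@2 stall=0 (-) EX@3 MEM@4 WB@5
I1 add r2 <- r1,r5: IF@2 ID@3 stall=0 (-) EX@4 MEM@5 WB@6
I2 sub r5 <- r1,r3: IF@3 ID@4 stall=0 (-) EX@5 MEM@6 WB@7
I3 mul r4 <- r1,r2: IF@4 ID@5 stall=1 (RAW on I1.r2 (WB@6)) EX@7 MEM@8 WB@9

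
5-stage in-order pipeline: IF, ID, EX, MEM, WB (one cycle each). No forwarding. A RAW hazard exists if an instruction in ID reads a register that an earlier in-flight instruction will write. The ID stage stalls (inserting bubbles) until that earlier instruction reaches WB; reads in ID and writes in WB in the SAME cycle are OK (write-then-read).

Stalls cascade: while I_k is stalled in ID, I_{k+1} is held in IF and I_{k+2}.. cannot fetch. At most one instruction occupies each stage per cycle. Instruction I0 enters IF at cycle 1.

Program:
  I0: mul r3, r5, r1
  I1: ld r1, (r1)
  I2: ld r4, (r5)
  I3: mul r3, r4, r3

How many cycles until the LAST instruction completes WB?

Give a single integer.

Answer: 10

Derivation:
I0 mul r3 <- r5,r1: IF@1 ID@2 stall=0 (-) EX@3 MEM@4 WB@5
I1 ld r1 <- r1: IF@2 ID@3 stall=0 (-) EX@4 MEM@5 WB@6
I2 ld r4 <- r5: IF@3 ID@4 stall=0 (-) EX@5 MEM@6 WB@7
I3 mul r3 <- r4,r3: IF@4 ID@5 stall=2 (RAW on I2.r4 (WB@7)) EX@8 MEM@9 WB@10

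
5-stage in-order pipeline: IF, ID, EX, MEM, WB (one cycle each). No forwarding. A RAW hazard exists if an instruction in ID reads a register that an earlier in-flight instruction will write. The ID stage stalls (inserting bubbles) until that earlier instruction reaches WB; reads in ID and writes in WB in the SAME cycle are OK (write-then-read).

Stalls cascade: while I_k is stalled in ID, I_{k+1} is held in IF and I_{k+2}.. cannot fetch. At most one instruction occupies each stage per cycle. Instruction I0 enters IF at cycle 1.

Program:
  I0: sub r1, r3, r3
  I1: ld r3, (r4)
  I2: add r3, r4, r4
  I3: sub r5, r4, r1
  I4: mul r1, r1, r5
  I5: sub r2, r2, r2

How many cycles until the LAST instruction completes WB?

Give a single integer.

I0 sub r1 <- r3,r3: IF@1 ID@2 stall=0 (-) EX@3 MEM@4 WB@5
I1 ld r3 <- r4: IF@2 ID@3 stall=0 (-) EX@4 MEM@5 WB@6
I2 add r3 <- r4,r4: IF@3 ID@4 stall=0 (-) EX@5 MEM@6 WB@7
I3 sub r5 <- r4,r1: IF@4 ID@5 stall=0 (-) EX@6 MEM@7 WB@8
I4 mul r1 <- r1,r5: IF@5 ID@6 stall=2 (RAW on I3.r5 (WB@8)) EX@9 MEM@10 WB@11
I5 sub r2 <- r2,r2: IF@6 ID@9 stall=0 (-) EX@10 MEM@11 WB@12

Answer: 12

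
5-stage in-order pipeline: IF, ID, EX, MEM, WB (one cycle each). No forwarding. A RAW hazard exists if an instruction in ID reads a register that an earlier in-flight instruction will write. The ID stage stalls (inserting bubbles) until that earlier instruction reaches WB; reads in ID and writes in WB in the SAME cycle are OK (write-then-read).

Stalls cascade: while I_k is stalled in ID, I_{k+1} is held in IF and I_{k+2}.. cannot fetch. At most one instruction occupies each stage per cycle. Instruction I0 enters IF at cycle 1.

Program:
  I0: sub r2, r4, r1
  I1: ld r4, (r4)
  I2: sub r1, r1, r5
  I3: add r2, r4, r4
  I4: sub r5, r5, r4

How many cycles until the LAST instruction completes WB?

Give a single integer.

Answer: 10

Derivation:
I0 sub r2 <- r4,r1: IF@1 ID@2 stall=0 (-) EX@3 MEM@4 WB@5
I1 ld r4 <- r4: IF@2 ID@3 stall=0 (-) EX@4 MEM@5 WB@6
I2 sub r1 <- r1,r5: IF@3 ID@4 stall=0 (-) EX@5 MEM@6 WB@7
I3 add r2 <- r4,r4: IF@4 ID@5 stall=1 (RAW on I1.r4 (WB@6)) EX@7 MEM@8 WB@9
I4 sub r5 <- r5,r4: IF@5 ID@7 stall=0 (-) EX@8 MEM@9 WB@10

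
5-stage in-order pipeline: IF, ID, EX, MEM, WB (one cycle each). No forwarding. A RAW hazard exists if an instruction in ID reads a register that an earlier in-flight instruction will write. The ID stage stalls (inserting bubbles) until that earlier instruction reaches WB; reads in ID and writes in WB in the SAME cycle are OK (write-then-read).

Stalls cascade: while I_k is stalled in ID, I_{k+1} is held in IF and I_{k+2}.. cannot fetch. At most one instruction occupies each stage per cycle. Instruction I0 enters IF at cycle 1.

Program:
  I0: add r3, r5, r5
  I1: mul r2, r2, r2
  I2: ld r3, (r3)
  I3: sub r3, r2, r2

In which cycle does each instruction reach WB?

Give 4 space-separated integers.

I0 add r3 <- r5,r5: IF@1 ID@2 stall=0 (-) EX@3 MEM@4 WB@5
I1 mul r2 <- r2,r2: IF@2 ID@3 stall=0 (-) EX@4 MEM@5 WB@6
I2 ld r3 <- r3: IF@3 ID@4 stall=1 (RAW on I0.r3 (WB@5)) EX@6 MEM@7 WB@8
I3 sub r3 <- r2,r2: IF@4 ID@6 stall=0 (-) EX@7 MEM@8 WB@9

Answer: 5 6 8 9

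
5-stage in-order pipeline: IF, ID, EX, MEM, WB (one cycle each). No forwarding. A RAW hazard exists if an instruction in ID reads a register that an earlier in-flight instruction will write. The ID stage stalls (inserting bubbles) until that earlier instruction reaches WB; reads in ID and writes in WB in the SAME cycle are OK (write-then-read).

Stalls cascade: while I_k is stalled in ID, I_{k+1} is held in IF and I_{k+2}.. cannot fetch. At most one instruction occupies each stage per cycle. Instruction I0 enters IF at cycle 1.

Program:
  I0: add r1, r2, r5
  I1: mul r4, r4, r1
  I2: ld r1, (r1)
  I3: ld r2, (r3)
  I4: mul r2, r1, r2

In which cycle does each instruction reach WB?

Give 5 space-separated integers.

I0 add r1 <- r2,r5: IF@1 ID@2 stall=0 (-) EX@3 MEM@4 WB@5
I1 mul r4 <- r4,r1: IF@2 ID@3 stall=2 (RAW on I0.r1 (WB@5)) EX@6 MEM@7 WB@8
I2 ld r1 <- r1: IF@3 ID@6 stall=0 (-) EX@7 MEM@8 WB@9
I3 ld r2 <- r3: IF@6 ID@7 stall=0 (-) EX@8 MEM@9 WB@10
I4 mul r2 <- r1,r2: IF@7 ID@8 stall=2 (RAW on I3.r2 (WB@10)) EX@11 MEM@12 WB@13

Answer: 5 8 9 10 13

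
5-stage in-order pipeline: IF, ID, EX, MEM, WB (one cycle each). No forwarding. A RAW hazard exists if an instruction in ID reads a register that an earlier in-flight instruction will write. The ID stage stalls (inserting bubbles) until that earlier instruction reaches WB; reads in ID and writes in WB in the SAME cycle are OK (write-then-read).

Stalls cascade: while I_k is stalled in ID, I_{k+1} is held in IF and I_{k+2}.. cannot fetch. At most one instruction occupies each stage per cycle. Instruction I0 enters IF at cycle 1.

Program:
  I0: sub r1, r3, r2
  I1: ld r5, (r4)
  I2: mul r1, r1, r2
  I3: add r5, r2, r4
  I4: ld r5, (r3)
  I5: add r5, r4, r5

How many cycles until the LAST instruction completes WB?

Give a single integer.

I0 sub r1 <- r3,r2: IF@1 ID@2 stall=0 (-) EX@3 MEM@4 WB@5
I1 ld r5 <- r4: IF@2 ID@3 stall=0 (-) EX@4 MEM@5 WB@6
I2 mul r1 <- r1,r2: IF@3 ID@4 stall=1 (RAW on I0.r1 (WB@5)) EX@6 MEM@7 WB@8
I3 add r5 <- r2,r4: IF@4 ID@6 stall=0 (-) EX@7 MEM@8 WB@9
I4 ld r5 <- r3: IF@6 ID@7 stall=0 (-) EX@8 MEM@9 WB@10
I5 add r5 <- r4,r5: IF@7 ID@8 stall=2 (RAW on I4.r5 (WB@10)) EX@11 MEM@12 WB@13

Answer: 13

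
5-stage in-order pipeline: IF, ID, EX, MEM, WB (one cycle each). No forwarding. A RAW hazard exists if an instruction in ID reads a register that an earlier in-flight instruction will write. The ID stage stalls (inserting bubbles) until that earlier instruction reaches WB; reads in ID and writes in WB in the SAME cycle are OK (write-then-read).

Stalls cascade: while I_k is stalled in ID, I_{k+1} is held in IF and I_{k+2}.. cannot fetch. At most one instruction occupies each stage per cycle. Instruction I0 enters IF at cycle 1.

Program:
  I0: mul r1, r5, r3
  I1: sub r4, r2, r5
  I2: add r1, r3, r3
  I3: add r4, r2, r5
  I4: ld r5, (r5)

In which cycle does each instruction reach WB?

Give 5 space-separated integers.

Answer: 5 6 7 8 9

Derivation:
I0 mul r1 <- r5,r3: IF@1 ID@2 stall=0 (-) EX@3 MEM@4 WB@5
I1 sub r4 <- r2,r5: IF@2 ID@3 stall=0 (-) EX@4 MEM@5 WB@6
I2 add r1 <- r3,r3: IF@3 ID@4 stall=0 (-) EX@5 MEM@6 WB@7
I3 add r4 <- r2,r5: IF@4 ID@5 stall=0 (-) EX@6 MEM@7 WB@8
I4 ld r5 <- r5: IF@5 ID@6 stall=0 (-) EX@7 MEM@8 WB@9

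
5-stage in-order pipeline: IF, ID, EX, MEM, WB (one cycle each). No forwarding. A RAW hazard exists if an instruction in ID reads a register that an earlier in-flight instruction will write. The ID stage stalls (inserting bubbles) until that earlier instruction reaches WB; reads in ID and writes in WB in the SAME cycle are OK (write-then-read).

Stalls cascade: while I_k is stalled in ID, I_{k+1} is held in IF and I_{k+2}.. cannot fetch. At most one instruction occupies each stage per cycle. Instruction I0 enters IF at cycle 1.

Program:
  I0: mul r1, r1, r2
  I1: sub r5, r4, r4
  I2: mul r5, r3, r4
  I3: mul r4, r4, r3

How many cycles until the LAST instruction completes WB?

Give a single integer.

I0 mul r1 <- r1,r2: IF@1 ID@2 stall=0 (-) EX@3 MEM@4 WB@5
I1 sub r5 <- r4,r4: IF@2 ID@3 stall=0 (-) EX@4 MEM@5 WB@6
I2 mul r5 <- r3,r4: IF@3 ID@4 stall=0 (-) EX@5 MEM@6 WB@7
I3 mul r4 <- r4,r3: IF@4 ID@5 stall=0 (-) EX@6 MEM@7 WB@8

Answer: 8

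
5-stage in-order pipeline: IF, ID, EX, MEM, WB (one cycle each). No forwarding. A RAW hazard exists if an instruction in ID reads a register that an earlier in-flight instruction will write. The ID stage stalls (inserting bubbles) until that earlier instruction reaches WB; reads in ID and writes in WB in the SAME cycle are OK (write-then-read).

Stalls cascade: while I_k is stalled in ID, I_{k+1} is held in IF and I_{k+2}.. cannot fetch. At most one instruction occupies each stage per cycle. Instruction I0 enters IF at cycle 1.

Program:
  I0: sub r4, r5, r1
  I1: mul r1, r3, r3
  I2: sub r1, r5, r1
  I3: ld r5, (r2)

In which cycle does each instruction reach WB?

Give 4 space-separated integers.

I0 sub r4 <- r5,r1: IF@1 ID@2 stall=0 (-) EX@3 MEM@4 WB@5
I1 mul r1 <- r3,r3: IF@2 ID@3 stall=0 (-) EX@4 MEM@5 WB@6
I2 sub r1 <- r5,r1: IF@3 ID@4 stall=2 (RAW on I1.r1 (WB@6)) EX@7 MEM@8 WB@9
I3 ld r5 <- r2: IF@4 ID@7 stall=0 (-) EX@8 MEM@9 WB@10

Answer: 5 6 9 10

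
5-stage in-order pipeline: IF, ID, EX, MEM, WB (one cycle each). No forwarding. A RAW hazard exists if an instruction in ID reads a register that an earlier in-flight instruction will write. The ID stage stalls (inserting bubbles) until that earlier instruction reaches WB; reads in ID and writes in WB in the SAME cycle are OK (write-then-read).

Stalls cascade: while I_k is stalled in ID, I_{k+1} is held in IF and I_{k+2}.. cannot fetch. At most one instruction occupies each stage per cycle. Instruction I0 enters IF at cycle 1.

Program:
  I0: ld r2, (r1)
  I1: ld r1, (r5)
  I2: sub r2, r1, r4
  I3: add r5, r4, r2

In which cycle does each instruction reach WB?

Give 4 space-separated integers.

Answer: 5 6 9 12

Derivation:
I0 ld r2 <- r1: IF@1 ID@2 stall=0 (-) EX@3 MEM@4 WB@5
I1 ld r1 <- r5: IF@2 ID@3 stall=0 (-) EX@4 MEM@5 WB@6
I2 sub r2 <- r1,r4: IF@3 ID@4 stall=2 (RAW on I1.r1 (WB@6)) EX@7 MEM@8 WB@9
I3 add r5 <- r4,r2: IF@4 ID@7 stall=2 (RAW on I2.r2 (WB@9)) EX@10 MEM@11 WB@12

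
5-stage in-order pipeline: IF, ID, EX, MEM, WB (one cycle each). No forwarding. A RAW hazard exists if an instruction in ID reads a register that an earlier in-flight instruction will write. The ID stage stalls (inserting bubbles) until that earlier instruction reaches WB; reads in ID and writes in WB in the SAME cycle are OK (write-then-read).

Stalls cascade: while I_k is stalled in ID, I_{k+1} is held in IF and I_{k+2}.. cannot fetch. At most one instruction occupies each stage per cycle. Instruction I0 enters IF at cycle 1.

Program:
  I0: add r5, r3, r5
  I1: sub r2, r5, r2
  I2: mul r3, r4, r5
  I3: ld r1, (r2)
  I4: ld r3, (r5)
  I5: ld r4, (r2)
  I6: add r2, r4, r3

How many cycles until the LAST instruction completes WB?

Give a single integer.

Answer: 16

Derivation:
I0 add r5 <- r3,r5: IF@1 ID@2 stall=0 (-) EX@3 MEM@4 WB@5
I1 sub r2 <- r5,r2: IF@2 ID@3 stall=2 (RAW on I0.r5 (WB@5)) EX@6 MEM@7 WB@8
I2 mul r3 <- r4,r5: IF@3 ID@6 stall=0 (-) EX@7 MEM@8 WB@9
I3 ld r1 <- r2: IF@6 ID@7 stall=1 (RAW on I1.r2 (WB@8)) EX@9 MEM@10 WB@11
I4 ld r3 <- r5: IF@7 ID@9 stall=0 (-) EX@10 MEM@11 WB@12
I5 ld r4 <- r2: IF@9 ID@10 stall=0 (-) EX@11 MEM@12 WB@13
I6 add r2 <- r4,r3: IF@10 ID@11 stall=2 (RAW on I5.r4 (WB@13)) EX@14 MEM@15 WB@16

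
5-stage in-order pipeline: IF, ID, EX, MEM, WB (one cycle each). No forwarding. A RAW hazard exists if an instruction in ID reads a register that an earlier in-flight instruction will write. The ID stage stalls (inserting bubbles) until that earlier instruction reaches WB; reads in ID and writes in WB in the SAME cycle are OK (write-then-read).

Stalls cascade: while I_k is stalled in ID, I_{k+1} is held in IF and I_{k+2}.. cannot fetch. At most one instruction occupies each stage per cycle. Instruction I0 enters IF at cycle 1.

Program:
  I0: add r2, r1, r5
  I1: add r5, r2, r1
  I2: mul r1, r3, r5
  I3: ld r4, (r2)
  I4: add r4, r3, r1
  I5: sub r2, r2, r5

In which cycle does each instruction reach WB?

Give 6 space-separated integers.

Answer: 5 8 11 12 14 15

Derivation:
I0 add r2 <- r1,r5: IF@1 ID@2 stall=0 (-) EX@3 MEM@4 WB@5
I1 add r5 <- r2,r1: IF@2 ID@3 stall=2 (RAW on I0.r2 (WB@5)) EX@6 MEM@7 WB@8
I2 mul r1 <- r3,r5: IF@3 ID@6 stall=2 (RAW on I1.r5 (WB@8)) EX@9 MEM@10 WB@11
I3 ld r4 <- r2: IF@6 ID@9 stall=0 (-) EX@10 MEM@11 WB@12
I4 add r4 <- r3,r1: IF@9 ID@10 stall=1 (RAW on I2.r1 (WB@11)) EX@12 MEM@13 WB@14
I5 sub r2 <- r2,r5: IF@10 ID@12 stall=0 (-) EX@13 MEM@14 WB@15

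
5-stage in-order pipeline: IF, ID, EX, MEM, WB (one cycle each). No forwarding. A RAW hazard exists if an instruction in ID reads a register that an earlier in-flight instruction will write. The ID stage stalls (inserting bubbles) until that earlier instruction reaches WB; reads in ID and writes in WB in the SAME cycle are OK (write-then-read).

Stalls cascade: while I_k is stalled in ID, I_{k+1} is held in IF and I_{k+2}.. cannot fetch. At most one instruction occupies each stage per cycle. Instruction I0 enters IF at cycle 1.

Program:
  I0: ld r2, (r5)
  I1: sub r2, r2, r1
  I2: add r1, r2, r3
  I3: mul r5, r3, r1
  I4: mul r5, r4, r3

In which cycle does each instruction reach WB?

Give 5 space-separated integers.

I0 ld r2 <- r5: IF@1 ID@2 stall=0 (-) EX@3 MEM@4 WB@5
I1 sub r2 <- r2,r1: IF@2 ID@3 stall=2 (RAW on I0.r2 (WB@5)) EX@6 MEM@7 WB@8
I2 add r1 <- r2,r3: IF@3 ID@6 stall=2 (RAW on I1.r2 (WB@8)) EX@9 MEM@10 WB@11
I3 mul r5 <- r3,r1: IF@6 ID@9 stall=2 (RAW on I2.r1 (WB@11)) EX@12 MEM@13 WB@14
I4 mul r5 <- r4,r3: IF@9 ID@12 stall=0 (-) EX@13 MEM@14 WB@15

Answer: 5 8 11 14 15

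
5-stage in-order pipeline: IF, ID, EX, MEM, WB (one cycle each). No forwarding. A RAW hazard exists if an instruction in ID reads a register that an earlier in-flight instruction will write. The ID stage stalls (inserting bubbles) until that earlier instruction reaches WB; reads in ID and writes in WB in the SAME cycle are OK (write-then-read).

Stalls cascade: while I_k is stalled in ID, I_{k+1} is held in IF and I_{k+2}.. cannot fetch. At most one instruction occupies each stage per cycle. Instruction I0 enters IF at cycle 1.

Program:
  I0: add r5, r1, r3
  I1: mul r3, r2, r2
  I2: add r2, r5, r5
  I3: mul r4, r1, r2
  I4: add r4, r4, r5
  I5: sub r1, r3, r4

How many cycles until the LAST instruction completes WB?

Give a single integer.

Answer: 17

Derivation:
I0 add r5 <- r1,r3: IF@1 ID@2 stall=0 (-) EX@3 MEM@4 WB@5
I1 mul r3 <- r2,r2: IF@2 ID@3 stall=0 (-) EX@4 MEM@5 WB@6
I2 add r2 <- r5,r5: IF@3 ID@4 stall=1 (RAW on I0.r5 (WB@5)) EX@6 MEM@7 WB@8
I3 mul r4 <- r1,r2: IF@4 ID@6 stall=2 (RAW on I2.r2 (WB@8)) EX@9 MEM@10 WB@11
I4 add r4 <- r4,r5: IF@6 ID@9 stall=2 (RAW on I3.r4 (WB@11)) EX@12 MEM@13 WB@14
I5 sub r1 <- r3,r4: IF@9 ID@12 stall=2 (RAW on I4.r4 (WB@14)) EX@15 MEM@16 WB@17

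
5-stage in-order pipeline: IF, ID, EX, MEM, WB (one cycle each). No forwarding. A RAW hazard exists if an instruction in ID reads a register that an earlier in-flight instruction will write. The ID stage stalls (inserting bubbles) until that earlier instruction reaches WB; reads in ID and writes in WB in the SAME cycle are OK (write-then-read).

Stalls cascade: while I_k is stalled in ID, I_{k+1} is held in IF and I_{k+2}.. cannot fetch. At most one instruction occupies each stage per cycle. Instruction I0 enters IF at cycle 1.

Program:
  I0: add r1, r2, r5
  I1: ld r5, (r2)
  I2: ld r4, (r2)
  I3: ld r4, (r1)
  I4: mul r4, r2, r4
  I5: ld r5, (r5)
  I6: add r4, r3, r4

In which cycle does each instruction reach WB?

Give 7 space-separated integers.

I0 add r1 <- r2,r5: IF@1 ID@2 stall=0 (-) EX@3 MEM@4 WB@5
I1 ld r5 <- r2: IF@2 ID@3 stall=0 (-) EX@4 MEM@5 WB@6
I2 ld r4 <- r2: IF@3 ID@4 stall=0 (-) EX@5 MEM@6 WB@7
I3 ld r4 <- r1: IF@4 ID@5 stall=0 (-) EX@6 MEM@7 WB@8
I4 mul r4 <- r2,r4: IF@5 ID@6 stall=2 (RAW on I3.r4 (WB@8)) EX@9 MEM@10 WB@11
I5 ld r5 <- r5: IF@6 ID@9 stall=0 (-) EX@10 MEM@11 WB@12
I6 add r4 <- r3,r4: IF@9 ID@10 stall=1 (RAW on I4.r4 (WB@11)) EX@12 MEM@13 WB@14

Answer: 5 6 7 8 11 12 14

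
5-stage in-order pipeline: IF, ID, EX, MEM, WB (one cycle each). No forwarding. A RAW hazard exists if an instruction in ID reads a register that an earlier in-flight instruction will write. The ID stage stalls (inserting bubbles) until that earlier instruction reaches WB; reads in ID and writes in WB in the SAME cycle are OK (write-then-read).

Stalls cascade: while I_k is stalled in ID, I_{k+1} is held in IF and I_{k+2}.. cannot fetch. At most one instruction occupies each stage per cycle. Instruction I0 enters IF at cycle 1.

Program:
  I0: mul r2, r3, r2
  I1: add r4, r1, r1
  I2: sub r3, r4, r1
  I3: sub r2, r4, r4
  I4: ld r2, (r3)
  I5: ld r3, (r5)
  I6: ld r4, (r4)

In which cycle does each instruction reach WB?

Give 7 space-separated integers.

Answer: 5 6 9 10 12 13 14

Derivation:
I0 mul r2 <- r3,r2: IF@1 ID@2 stall=0 (-) EX@3 MEM@4 WB@5
I1 add r4 <- r1,r1: IF@2 ID@3 stall=0 (-) EX@4 MEM@5 WB@6
I2 sub r3 <- r4,r1: IF@3 ID@4 stall=2 (RAW on I1.r4 (WB@6)) EX@7 MEM@8 WB@9
I3 sub r2 <- r4,r4: IF@4 ID@7 stall=0 (-) EX@8 MEM@9 WB@10
I4 ld r2 <- r3: IF@7 ID@8 stall=1 (RAW on I2.r3 (WB@9)) EX@10 MEM@11 WB@12
I5 ld r3 <- r5: IF@8 ID@10 stall=0 (-) EX@11 MEM@12 WB@13
I6 ld r4 <- r4: IF@10 ID@11 stall=0 (-) EX@12 MEM@13 WB@14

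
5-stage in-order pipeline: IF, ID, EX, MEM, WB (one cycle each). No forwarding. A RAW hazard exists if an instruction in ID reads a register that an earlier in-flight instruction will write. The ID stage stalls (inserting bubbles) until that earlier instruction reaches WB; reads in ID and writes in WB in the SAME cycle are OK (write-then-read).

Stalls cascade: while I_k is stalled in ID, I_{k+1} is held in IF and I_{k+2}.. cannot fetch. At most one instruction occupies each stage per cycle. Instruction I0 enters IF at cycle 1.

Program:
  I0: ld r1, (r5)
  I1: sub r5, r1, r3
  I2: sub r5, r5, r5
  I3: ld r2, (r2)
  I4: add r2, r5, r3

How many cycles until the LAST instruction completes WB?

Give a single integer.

I0 ld r1 <- r5: IF@1 ID@2 stall=0 (-) EX@3 MEM@4 WB@5
I1 sub r5 <- r1,r3: IF@2 ID@3 stall=2 (RAW on I0.r1 (WB@5)) EX@6 MEM@7 WB@8
I2 sub r5 <- r5,r5: IF@3 ID@6 stall=2 (RAW on I1.r5 (WB@8)) EX@9 MEM@10 WB@11
I3 ld r2 <- r2: IF@6 ID@9 stall=0 (-) EX@10 MEM@11 WB@12
I4 add r2 <- r5,r3: IF@9 ID@10 stall=1 (RAW on I2.r5 (WB@11)) EX@12 MEM@13 WB@14

Answer: 14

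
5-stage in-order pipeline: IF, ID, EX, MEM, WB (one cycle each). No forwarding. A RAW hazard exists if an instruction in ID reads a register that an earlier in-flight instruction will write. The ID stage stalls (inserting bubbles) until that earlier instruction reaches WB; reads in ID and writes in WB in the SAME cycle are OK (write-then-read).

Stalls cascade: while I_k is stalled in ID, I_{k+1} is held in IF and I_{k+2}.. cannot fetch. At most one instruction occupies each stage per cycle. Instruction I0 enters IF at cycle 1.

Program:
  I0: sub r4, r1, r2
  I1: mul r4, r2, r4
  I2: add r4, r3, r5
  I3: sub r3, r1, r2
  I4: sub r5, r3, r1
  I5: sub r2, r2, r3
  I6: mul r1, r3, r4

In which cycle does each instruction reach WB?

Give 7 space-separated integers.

I0 sub r4 <- r1,r2: IF@1 ID@2 stall=0 (-) EX@3 MEM@4 WB@5
I1 mul r4 <- r2,r4: IF@2 ID@3 stall=2 (RAW on I0.r4 (WB@5)) EX@6 MEM@7 WB@8
I2 add r4 <- r3,r5: IF@3 ID@6 stall=0 (-) EX@7 MEM@8 WB@9
I3 sub r3 <- r1,r2: IF@6 ID@7 stall=0 (-) EX@8 MEM@9 WB@10
I4 sub r5 <- r3,r1: IF@7 ID@8 stall=2 (RAW on I3.r3 (WB@10)) EX@11 MEM@12 WB@13
I5 sub r2 <- r2,r3: IF@8 ID@11 stall=0 (-) EX@12 MEM@13 WB@14
I6 mul r1 <- r3,r4: IF@11 ID@12 stall=0 (-) EX@13 MEM@14 WB@15

Answer: 5 8 9 10 13 14 15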